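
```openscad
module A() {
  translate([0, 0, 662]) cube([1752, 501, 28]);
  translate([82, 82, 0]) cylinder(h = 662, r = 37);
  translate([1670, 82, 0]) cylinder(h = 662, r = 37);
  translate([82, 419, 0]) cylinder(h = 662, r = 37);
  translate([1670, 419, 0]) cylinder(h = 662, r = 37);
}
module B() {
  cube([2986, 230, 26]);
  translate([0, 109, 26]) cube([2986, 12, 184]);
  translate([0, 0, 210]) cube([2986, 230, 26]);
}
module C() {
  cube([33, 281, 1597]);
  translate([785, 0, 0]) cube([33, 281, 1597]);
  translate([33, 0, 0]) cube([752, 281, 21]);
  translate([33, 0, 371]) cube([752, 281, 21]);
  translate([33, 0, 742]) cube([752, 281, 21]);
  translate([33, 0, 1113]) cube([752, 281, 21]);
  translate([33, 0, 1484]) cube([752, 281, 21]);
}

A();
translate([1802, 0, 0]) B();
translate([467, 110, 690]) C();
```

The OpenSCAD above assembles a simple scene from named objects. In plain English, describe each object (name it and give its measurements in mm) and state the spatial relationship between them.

A is a table: top 1752 mm (x) × 501 mm (y), 28 mm thick, upper face at z = 690 mm, on four round legs of 74 mm diameter, each leg's bounding box inset 45 mm from the nearest pair of top edges, running from z = 0 to the bottom of the top.

B is an I-beam lying along x, 2986 mm long. Overall section height 236 mm. Two flanges 230 mm wide (y) and 26 mm thick, one on the floor and one at the top; a web 12 mm thick runs between them, centred on the flange width.

C is a bookshelf 818 mm wide overall, 281 mm deep and 1597 mm tall. The two sides are 33 mm thick vertical panels. 5 horizontal shelves of 21 mm thickness span between the inner faces of the sides; the lowest shelf sits on the floor and shelves are stacked with a clear vertical gap of 350 mm between each pair.

The I-beam is on the floor beside the table on its +x side. The bookshelf is on top of the table, centred.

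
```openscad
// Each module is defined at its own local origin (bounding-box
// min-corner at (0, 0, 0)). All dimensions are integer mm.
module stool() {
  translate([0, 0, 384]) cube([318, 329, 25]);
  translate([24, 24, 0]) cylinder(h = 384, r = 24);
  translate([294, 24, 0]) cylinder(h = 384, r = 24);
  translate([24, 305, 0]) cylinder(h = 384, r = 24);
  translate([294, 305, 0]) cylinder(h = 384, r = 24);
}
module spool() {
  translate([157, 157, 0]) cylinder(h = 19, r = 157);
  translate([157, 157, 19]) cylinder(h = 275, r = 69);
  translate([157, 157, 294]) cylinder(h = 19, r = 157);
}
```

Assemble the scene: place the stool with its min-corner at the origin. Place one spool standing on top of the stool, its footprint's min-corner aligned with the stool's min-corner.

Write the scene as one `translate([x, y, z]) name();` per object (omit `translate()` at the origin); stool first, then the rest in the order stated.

stool();
translate([0, 0, 409]) spool();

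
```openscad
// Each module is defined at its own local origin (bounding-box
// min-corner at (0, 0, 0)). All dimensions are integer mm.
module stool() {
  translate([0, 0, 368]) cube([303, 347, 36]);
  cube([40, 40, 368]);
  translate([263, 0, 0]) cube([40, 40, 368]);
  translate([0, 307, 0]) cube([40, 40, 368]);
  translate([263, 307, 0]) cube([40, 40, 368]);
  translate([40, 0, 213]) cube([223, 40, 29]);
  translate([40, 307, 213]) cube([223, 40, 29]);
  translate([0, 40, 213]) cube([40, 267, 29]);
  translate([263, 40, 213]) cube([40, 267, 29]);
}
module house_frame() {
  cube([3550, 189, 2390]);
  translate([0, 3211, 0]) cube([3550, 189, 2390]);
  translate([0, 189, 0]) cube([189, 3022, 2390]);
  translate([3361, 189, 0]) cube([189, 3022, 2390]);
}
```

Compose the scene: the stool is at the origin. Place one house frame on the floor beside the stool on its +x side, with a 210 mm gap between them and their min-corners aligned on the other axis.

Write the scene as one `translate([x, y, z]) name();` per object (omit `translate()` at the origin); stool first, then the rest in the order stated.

stool();
translate([513, 0, 0]) house_frame();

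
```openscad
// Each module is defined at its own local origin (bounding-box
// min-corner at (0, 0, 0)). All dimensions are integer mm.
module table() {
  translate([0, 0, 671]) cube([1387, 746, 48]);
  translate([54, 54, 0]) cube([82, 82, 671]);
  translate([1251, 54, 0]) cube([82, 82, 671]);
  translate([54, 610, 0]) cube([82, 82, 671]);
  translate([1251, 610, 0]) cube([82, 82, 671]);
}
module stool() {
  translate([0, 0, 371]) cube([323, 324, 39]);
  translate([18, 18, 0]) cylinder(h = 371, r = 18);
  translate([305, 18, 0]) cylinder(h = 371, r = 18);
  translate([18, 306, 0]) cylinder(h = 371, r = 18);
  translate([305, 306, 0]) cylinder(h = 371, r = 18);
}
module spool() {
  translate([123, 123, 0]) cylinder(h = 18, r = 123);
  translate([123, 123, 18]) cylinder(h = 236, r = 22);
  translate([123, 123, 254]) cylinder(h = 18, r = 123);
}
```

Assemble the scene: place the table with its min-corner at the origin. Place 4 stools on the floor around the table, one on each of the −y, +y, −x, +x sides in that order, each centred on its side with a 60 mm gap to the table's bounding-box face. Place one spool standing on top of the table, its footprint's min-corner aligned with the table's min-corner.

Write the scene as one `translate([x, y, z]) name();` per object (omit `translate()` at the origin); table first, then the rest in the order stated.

table();
translate([532, -384, 0]) stool();
translate([532, 806, 0]) stool();
translate([-383, 211, 0]) stool();
translate([1447, 211, 0]) stool();
translate([0, 0, 719]) spool();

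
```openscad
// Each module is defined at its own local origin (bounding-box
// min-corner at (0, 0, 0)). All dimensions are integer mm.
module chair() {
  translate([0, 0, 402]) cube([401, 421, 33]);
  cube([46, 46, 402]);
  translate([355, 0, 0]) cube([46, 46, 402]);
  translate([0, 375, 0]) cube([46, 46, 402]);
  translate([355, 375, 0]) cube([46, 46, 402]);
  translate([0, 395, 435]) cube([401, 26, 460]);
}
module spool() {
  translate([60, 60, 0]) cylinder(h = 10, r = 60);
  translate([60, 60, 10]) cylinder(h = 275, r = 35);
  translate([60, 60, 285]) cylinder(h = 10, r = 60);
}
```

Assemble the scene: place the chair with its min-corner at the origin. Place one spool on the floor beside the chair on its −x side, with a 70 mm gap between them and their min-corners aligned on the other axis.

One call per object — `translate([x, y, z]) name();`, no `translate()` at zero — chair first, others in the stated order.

chair();
translate([-190, 0, 0]) spool();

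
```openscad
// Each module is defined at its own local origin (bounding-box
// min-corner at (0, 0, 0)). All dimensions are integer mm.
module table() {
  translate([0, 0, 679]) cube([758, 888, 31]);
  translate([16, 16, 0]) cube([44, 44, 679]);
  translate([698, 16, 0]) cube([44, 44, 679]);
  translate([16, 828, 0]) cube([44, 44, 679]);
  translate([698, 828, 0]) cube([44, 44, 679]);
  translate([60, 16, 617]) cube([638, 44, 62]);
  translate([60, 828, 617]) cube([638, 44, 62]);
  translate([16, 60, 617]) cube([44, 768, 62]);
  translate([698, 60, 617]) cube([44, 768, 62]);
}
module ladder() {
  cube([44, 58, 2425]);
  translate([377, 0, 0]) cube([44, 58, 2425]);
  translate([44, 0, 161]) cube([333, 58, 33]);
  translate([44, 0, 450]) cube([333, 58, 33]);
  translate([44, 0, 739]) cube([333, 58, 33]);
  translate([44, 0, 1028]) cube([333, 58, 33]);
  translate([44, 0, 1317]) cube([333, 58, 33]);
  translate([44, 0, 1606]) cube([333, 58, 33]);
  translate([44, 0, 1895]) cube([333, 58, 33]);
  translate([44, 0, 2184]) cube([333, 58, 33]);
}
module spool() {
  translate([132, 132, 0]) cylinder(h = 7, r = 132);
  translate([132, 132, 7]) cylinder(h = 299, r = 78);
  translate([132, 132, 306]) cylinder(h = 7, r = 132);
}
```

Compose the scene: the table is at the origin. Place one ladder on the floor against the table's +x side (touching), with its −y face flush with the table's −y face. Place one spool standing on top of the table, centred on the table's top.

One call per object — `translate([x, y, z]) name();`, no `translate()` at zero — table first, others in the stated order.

table();
translate([758, 0, 0]) ladder();
translate([247, 312, 710]) spool();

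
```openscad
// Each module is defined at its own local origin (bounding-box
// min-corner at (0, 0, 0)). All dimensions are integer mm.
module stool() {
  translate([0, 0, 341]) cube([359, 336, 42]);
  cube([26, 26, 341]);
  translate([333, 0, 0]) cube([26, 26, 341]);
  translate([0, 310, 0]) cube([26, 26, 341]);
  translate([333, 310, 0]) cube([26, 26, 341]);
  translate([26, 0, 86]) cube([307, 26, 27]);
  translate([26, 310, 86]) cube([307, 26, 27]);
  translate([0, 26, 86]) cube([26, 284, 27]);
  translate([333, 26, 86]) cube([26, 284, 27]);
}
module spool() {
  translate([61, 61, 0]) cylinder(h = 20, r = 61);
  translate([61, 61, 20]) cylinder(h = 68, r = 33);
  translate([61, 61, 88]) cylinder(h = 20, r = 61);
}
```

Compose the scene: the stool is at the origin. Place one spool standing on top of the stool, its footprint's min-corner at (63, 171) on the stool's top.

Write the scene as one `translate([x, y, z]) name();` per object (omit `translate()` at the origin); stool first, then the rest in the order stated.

stool();
translate([63, 171, 383]) spool();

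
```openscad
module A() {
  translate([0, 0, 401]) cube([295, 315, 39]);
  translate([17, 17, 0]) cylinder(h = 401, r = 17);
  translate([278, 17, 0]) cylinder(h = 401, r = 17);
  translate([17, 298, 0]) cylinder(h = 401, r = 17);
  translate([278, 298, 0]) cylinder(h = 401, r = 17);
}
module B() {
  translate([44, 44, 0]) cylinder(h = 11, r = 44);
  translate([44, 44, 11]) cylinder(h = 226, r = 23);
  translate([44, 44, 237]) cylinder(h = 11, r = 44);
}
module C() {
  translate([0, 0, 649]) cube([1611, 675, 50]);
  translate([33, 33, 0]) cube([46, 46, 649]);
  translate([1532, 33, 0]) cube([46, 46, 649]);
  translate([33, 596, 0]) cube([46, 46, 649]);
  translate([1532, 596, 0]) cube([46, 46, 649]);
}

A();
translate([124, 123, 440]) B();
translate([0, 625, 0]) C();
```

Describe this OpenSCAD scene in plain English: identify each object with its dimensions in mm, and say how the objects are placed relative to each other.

A is a simple wooden stool: a rectangular seat 295 mm (x) by 315 mm (y), 39 mm thick, top face at z = 440 mm, on four round legs, each 34 mm in diameter. The legs rest on z = 0, each leg's axis is inset half a diameter from the nearest pair of seat edges (so the leg's bounding box is flush with the corner).

B is a spool: two coaxial disc flanges of radius 44 mm and thickness 11 mm, joined by a core cylinder of radius 23 mm and height 226 mm. The lower flange rests on z = 0 and the three cylinders share a vertical axis.

C is a table with a 1611×675 mm rectangular top, 50 mm thick, top surface at z = 699 mm, supported by four 46×46 mm square legs, each inset 33 mm from the nearest pair of top edges, running from the floor.

The spool is on top of the stool. The table is on the floor beside the stool on its +y side.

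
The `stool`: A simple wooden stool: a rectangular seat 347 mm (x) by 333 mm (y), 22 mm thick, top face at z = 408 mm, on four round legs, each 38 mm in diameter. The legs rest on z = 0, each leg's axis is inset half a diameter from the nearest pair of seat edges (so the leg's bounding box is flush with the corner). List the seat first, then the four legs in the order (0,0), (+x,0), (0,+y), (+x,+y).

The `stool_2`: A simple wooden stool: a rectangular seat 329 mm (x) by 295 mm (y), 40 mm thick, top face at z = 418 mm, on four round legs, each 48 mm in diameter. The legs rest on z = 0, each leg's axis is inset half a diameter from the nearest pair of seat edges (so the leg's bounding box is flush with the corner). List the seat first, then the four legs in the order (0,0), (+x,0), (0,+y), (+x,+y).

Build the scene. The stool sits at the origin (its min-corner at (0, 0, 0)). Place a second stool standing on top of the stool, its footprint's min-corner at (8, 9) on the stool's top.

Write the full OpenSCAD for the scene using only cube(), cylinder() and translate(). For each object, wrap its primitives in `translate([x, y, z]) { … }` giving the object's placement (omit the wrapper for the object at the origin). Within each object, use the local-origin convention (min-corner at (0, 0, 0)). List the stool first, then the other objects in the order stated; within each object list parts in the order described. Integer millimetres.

translate([0, 0, 386]) cube([347, 333, 22]);
translate([19, 19, 0]) cylinder(h = 386, r = 19);
translate([328, 19, 0]) cylinder(h = 386, r = 19);
translate([19, 314, 0]) cylinder(h = 386, r = 19);
translate([328, 314, 0]) cylinder(h = 386, r = 19);
translate([8, 9, 408]) {
  translate([0, 0, 378]) cube([329, 295, 40]);
  translate([24, 24, 0]) cylinder(h = 378, r = 24);
  translate([305, 24, 0]) cylinder(h = 378, r = 24);
  translate([24, 271, 0]) cylinder(h = 378, r = 24);
  translate([305, 271, 0]) cylinder(h = 378, r = 24);
}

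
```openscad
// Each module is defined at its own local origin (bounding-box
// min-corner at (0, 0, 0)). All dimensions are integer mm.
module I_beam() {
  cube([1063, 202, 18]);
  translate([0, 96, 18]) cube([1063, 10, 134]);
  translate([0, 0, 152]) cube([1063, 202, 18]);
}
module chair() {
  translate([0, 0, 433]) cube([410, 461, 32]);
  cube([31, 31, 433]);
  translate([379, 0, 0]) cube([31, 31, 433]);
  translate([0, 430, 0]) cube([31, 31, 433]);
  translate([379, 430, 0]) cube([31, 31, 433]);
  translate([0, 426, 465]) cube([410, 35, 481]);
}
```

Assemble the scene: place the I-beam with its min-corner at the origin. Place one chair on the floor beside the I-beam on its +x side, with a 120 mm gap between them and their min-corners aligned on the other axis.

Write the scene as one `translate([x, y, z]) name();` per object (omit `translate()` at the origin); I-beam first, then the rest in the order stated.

I_beam();
translate([1183, 0, 0]) chair();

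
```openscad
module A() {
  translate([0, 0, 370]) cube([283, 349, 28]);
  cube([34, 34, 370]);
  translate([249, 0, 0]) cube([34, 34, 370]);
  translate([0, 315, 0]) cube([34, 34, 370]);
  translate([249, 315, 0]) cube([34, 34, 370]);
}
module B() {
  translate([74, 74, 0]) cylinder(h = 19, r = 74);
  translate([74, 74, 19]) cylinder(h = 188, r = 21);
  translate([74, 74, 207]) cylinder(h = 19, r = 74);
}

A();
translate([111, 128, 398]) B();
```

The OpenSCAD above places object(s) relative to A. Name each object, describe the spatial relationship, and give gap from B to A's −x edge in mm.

The spool's min-x is at 111; the stool's min-x is 0; gap = 111 mm.

A is a stool. B is a spool. The spool is on top of the stool. The gap from the spool to the stool's −x edge is 111 mm.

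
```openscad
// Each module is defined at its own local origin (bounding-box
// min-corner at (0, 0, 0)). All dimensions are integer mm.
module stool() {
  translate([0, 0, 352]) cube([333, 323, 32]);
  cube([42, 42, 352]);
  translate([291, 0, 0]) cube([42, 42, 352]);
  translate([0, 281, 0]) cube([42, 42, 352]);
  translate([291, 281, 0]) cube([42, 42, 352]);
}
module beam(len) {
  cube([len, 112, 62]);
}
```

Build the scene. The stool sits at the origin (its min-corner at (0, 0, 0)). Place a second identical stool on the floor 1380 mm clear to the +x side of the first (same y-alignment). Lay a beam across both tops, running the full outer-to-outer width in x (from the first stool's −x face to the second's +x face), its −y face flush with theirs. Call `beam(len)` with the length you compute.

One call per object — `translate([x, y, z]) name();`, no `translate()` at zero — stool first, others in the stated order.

stool();
translate([1713, 0, 0]) stool();
translate([0, 0, 384]) beam(2046);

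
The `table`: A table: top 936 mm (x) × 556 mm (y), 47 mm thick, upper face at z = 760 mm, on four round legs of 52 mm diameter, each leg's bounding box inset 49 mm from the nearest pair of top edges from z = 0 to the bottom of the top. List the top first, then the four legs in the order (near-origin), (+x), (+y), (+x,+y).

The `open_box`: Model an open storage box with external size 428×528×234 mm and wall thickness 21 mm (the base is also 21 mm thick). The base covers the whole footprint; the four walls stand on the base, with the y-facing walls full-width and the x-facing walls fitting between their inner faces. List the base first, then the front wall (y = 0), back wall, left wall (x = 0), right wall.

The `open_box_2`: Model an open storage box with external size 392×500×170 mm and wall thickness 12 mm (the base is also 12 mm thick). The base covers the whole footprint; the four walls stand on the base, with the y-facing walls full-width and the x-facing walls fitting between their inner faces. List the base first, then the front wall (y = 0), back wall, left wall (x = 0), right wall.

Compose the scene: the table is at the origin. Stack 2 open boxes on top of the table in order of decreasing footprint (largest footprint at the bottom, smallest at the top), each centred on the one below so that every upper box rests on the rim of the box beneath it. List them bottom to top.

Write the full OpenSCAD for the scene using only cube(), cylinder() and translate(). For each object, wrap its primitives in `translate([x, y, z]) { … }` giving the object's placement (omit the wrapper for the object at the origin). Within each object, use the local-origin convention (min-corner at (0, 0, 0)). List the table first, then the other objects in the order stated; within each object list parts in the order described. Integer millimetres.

translate([0, 0, 713]) cube([936, 556, 47]);
translate([75, 75, 0]) cylinder(h = 713, r = 26);
translate([861, 75, 0]) cylinder(h = 713, r = 26);
translate([75, 481, 0]) cylinder(h = 713, r = 26);
translate([861, 481, 0]) cylinder(h = 713, r = 26);
translate([254, 14, 760]) {
  cube([428, 528, 21]);
  translate([0, 0, 21]) cube([428, 21, 213]);
  translate([0, 507, 21]) cube([428, 21, 213]);
  translate([0, 21, 21]) cube([21, 486, 213]);
  translate([407, 21, 21]) cube([21, 486, 213]);
}
translate([272, 28, 994]) {
  cube([392, 500, 12]);
  translate([0, 0, 12]) cube([392, 12, 158]);
  translate([0, 488, 12]) cube([392, 12, 158]);
  translate([0, 12, 12]) cube([12, 476, 158]);
  translate([380, 12, 12]) cube([12, 476, 158]);
}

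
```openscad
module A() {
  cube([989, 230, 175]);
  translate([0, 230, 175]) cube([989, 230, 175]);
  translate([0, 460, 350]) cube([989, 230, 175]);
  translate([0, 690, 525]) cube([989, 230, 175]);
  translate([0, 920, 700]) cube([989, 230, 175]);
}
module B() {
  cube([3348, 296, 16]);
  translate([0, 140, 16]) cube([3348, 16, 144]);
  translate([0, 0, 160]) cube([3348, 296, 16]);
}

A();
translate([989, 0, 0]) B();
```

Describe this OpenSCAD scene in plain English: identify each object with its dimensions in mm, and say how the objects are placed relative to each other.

A is a straight staircase of 5 solid steps. Each step is 989 mm wide (x), 230 mm deep (y, the going) and 175 mm tall (the rise). The first step rests on the floor; each subsequent step sits one going further in +y and one rise higher in +z, directly behind and above the previous step with no overlap.

B is an I-beam lying along x, 3348 mm long. Overall section height 176 mm. Two flanges 296 mm wide (y) and 16 mm thick, one on the floor and one at the top; a web 16 mm thick runs between them, centred on the flange width.

The I-beam is against the staircase's +x side, with their −y faces flush.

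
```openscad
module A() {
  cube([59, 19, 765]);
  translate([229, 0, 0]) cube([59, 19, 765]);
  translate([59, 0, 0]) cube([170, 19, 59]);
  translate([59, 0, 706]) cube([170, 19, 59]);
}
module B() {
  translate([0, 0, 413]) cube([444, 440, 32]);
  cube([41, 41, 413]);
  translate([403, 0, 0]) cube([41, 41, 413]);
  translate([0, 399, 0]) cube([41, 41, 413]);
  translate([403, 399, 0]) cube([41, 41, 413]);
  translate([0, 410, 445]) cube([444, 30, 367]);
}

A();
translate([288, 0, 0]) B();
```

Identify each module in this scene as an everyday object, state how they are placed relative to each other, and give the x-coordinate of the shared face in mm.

A is a picture frame. B is a chair. The chair is against the picture frame's +x side, with their −y faces flush. The x-coordinate of the shared face is 288 mm.

The picture frame's +x face and the chair's −x face are both at x = 288 mm.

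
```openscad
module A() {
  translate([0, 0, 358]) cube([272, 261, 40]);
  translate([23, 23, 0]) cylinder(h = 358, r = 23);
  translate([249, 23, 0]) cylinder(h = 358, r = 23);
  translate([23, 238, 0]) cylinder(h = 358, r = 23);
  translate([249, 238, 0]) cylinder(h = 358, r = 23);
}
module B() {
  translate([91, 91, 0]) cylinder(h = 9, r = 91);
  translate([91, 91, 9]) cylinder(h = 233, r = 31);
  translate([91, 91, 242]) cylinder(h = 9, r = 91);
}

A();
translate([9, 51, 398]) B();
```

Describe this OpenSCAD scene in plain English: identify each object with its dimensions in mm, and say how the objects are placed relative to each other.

A is a simple wooden stool: a rectangular seat 272 mm (x) by 261 mm (y), 40 mm thick, top face at z = 398 mm, on four round legs, each 46 mm in diameter. The legs rest on z = 0, each leg's axis is inset half a diameter from the nearest pair of seat edges (so the leg's bounding box is flush with the corner).

B is a spool: two coaxial disc flanges of radius 91 mm and thickness 9 mm, joined by a core cylinder of radius 31 mm and height 233 mm. The lower flange rests on z = 0 and the three cylinders share a vertical axis.

The spool is on top of the stool.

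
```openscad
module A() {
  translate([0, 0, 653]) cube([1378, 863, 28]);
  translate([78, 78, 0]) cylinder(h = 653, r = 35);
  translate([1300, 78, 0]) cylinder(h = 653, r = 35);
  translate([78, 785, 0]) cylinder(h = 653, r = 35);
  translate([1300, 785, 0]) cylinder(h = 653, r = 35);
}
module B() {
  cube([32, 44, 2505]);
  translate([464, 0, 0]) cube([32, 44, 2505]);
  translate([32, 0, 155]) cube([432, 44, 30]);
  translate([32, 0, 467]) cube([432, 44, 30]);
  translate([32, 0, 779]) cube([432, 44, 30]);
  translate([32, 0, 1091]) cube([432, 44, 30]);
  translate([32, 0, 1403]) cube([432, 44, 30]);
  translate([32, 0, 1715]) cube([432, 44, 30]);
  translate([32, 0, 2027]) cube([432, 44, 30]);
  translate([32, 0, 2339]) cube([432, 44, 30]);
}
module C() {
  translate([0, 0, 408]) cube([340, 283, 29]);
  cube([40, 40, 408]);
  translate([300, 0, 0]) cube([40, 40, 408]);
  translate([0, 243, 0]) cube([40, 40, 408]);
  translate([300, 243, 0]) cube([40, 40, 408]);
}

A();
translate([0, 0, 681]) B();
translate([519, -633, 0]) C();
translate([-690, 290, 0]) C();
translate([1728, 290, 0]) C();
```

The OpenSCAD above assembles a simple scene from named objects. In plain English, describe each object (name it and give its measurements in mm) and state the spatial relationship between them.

A is a table with a 1378×863 mm rectangular top, 28 mm thick, top surface at z = 681 mm, supported by four round legs of 70 mm diameter, each leg's bounding box inset 43 mm from the nearest pair of top edges, running from the floor.

B is a wooden ladder with two side rails of 32×44 mm section and 2505 mm height, set 496 mm apart overall. Between them run 8 rectangular rungs (44 mm deep, 30 mm thick), front faces flush with the rails' −y face. The bottom of the first rung is 155 mm above the floor and each subsequent rung is 312 mm higher than the one below.

C is a four-legged stool. The seat is a 340×283×29 mm slab whose top surface is at z = 437 mm; four square legs, each 40×40 mm in cross-section, run from the floor (z = 0) to the underside of the seat, each flush with a corner of the seat.

The ladder is on top of the table. Three stools sit around the table at the −y, −x, +x sides.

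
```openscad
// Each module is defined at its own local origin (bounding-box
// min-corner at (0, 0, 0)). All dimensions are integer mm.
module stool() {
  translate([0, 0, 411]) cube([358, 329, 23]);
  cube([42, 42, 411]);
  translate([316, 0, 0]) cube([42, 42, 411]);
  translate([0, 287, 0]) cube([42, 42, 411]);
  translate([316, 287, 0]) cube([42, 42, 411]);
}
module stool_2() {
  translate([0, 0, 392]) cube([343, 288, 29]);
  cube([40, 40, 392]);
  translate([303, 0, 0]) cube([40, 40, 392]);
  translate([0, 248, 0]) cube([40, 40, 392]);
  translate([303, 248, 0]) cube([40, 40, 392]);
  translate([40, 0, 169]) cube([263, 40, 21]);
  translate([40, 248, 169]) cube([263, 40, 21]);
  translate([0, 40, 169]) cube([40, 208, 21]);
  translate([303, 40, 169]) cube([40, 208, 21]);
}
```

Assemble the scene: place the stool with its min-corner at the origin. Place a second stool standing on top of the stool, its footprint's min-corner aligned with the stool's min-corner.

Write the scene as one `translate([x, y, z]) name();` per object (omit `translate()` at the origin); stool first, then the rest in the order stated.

stool();
translate([0, 0, 434]) stool_2();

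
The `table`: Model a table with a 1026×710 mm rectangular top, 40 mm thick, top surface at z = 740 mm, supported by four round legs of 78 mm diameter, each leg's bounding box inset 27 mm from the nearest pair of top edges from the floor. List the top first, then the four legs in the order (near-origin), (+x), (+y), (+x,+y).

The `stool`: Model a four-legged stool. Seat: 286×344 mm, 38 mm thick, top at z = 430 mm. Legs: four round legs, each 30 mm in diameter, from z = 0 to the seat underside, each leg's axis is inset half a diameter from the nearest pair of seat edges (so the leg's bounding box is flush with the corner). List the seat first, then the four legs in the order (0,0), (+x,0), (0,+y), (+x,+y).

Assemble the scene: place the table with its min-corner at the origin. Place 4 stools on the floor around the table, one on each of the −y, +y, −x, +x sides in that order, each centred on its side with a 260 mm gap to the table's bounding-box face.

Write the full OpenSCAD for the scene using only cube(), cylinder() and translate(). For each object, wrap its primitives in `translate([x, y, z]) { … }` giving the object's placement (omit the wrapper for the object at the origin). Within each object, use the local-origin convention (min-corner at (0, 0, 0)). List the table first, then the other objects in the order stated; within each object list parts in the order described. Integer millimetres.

translate([0, 0, 700]) cube([1026, 710, 40]);
translate([66, 66, 0]) cylinder(h = 700, r = 39);
translate([960, 66, 0]) cylinder(h = 700, r = 39);
translate([66, 644, 0]) cylinder(h = 700, r = 39);
translate([960, 644, 0]) cylinder(h = 700, r = 39);
translate([370, -604, 0]) {
  translate([0, 0, 392]) cube([286, 344, 38]);
  translate([15, 15, 0]) cylinder(h = 392, r = 15);
  translate([271, 15, 0]) cylinder(h = 392, r = 15);
  translate([15, 329, 0]) cylinder(h = 392, r = 15);
  translate([271, 329, 0]) cylinder(h = 392, r = 15);
}
translate([370, 970, 0]) {
  translate([0, 0, 392]) cube([286, 344, 38]);
  translate([15, 15, 0]) cylinder(h = 392, r = 15);
  translate([271, 15, 0]) cylinder(h = 392, r = 15);
  translate([15, 329, 0]) cylinder(h = 392, r = 15);
  translate([271, 329, 0]) cylinder(h = 392, r = 15);
}
translate([-546, 183, 0]) {
  translate([0, 0, 392]) cube([286, 344, 38]);
  translate([15, 15, 0]) cylinder(h = 392, r = 15);
  translate([271, 15, 0]) cylinder(h = 392, r = 15);
  translate([15, 329, 0]) cylinder(h = 392, r = 15);
  translate([271, 329, 0]) cylinder(h = 392, r = 15);
}
translate([1286, 183, 0]) {
  translate([0, 0, 392]) cube([286, 344, 38]);
  translate([15, 15, 0]) cylinder(h = 392, r = 15);
  translate([271, 15, 0]) cylinder(h = 392, r = 15);
  translate([15, 329, 0]) cylinder(h = 392, r = 15);
  translate([271, 329, 0]) cylinder(h = 392, r = 15);
}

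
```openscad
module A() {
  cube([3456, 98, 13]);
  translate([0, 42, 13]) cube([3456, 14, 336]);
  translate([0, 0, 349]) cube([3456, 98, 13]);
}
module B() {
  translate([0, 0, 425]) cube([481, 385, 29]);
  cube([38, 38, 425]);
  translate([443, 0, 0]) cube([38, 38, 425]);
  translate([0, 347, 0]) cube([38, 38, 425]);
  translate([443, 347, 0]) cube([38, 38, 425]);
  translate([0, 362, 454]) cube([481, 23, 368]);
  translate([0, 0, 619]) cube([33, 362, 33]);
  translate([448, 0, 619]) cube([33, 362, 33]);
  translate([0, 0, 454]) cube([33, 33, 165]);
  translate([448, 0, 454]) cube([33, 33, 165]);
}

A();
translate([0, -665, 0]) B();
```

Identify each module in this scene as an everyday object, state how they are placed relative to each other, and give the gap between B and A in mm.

A is an I-beam. B is a chair. The chair is on the floor beside the I-beam on its −y side. The gap between the chair and the I-beam is 280 mm.

The chair's nearest face is 280 mm from the I-beam's −y face.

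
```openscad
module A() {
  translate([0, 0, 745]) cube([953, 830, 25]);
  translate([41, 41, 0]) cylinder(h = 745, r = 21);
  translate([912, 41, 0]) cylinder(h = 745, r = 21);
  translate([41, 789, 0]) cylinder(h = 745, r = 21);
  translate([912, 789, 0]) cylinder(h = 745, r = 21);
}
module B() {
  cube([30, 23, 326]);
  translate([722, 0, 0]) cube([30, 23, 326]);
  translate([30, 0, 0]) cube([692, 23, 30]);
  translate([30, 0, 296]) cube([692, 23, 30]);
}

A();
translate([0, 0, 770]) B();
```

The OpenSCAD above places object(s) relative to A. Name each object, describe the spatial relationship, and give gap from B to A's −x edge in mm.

The picture frame's min-x is at 0; the table's min-x is 0; gap = 0 mm.

A is a table. B is a picture frame. The picture frame is on top of the table. The gap from the picture frame to the table's −x edge is 0 mm.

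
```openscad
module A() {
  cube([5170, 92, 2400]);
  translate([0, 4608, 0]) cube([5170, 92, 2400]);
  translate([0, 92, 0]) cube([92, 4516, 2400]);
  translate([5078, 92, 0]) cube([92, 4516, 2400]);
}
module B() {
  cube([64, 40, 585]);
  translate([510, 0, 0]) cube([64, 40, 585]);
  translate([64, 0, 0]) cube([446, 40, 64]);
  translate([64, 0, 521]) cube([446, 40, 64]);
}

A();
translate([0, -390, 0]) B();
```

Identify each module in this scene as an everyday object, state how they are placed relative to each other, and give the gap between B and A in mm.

The picture frame's nearest face is 350 mm from the house frame's −y face.

A is a house frame. B is a picture frame. The picture frame is on the floor beside the house frame on its −y side. The gap between the picture frame and the house frame is 350 mm.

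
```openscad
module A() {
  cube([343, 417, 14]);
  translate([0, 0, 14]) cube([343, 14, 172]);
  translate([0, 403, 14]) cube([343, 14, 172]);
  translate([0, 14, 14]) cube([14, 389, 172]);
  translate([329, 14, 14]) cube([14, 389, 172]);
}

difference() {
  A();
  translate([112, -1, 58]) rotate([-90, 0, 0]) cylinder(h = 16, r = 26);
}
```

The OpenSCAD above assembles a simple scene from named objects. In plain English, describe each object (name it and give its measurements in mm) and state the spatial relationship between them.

A is an open-topped rectangular box: outside dimensions 343×417×186 mm, with a uniform wall and base thickness of 14 mm. The base is a full 343×417 slab on the floor; four walls sit on top of the base. The front and back walls (the −y and +y sides) span the full width; the two side walls fit between them.

The open box has a circular hole of radius 26 mm through its front wall, centred at (x = 112, z = 58).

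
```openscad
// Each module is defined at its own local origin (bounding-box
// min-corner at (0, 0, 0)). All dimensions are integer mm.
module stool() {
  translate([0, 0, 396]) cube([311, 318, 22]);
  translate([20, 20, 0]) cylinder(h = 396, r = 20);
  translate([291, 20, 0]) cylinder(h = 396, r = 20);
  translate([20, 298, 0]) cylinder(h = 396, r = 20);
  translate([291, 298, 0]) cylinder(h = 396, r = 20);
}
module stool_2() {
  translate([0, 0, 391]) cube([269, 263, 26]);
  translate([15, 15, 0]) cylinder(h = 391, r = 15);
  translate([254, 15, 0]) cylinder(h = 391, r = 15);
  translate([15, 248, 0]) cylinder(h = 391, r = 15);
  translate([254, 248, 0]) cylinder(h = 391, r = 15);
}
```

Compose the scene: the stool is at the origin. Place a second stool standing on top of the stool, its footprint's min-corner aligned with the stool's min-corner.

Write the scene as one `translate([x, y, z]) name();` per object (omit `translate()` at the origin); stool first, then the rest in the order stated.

stool();
translate([0, 0, 418]) stool_2();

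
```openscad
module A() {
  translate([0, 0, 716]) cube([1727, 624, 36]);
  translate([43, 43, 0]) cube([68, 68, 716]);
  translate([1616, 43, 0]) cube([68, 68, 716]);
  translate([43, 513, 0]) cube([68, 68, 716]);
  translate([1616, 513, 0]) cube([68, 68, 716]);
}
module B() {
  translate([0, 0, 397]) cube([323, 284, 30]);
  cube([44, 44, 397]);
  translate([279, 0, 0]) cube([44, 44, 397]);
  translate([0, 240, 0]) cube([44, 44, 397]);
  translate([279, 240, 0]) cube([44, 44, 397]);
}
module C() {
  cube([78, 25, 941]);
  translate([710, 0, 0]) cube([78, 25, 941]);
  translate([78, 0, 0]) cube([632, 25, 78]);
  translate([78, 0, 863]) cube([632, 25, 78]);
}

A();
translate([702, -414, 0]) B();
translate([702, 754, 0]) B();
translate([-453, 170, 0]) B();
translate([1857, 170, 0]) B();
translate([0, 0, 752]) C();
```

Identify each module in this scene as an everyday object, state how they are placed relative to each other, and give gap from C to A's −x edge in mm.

A is a table. B is a stool. C is a picture frame. Four stools sit around the table at the −y, +y, −x, +x sides. The picture frame is on top of the table. The gap from the picture frame to the table's −x edge is 0 mm.

The picture frame's min-x is at 0; the table's min-x is 0; gap = 0 mm.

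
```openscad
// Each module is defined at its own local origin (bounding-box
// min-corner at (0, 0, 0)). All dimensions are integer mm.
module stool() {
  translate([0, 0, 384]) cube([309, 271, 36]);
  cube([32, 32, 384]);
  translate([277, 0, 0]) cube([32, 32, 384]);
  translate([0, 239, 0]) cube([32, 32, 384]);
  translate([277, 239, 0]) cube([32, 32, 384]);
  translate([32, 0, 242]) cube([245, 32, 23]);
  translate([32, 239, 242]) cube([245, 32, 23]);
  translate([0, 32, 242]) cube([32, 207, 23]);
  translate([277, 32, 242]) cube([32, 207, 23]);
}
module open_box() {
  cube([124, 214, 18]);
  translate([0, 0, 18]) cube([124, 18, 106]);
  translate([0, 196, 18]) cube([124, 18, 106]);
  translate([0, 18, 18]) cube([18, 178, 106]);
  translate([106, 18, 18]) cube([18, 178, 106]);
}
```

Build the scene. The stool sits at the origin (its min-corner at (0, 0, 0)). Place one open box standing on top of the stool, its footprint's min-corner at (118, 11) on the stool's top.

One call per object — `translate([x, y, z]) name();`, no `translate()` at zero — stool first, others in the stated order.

stool();
translate([118, 11, 420]) open_box();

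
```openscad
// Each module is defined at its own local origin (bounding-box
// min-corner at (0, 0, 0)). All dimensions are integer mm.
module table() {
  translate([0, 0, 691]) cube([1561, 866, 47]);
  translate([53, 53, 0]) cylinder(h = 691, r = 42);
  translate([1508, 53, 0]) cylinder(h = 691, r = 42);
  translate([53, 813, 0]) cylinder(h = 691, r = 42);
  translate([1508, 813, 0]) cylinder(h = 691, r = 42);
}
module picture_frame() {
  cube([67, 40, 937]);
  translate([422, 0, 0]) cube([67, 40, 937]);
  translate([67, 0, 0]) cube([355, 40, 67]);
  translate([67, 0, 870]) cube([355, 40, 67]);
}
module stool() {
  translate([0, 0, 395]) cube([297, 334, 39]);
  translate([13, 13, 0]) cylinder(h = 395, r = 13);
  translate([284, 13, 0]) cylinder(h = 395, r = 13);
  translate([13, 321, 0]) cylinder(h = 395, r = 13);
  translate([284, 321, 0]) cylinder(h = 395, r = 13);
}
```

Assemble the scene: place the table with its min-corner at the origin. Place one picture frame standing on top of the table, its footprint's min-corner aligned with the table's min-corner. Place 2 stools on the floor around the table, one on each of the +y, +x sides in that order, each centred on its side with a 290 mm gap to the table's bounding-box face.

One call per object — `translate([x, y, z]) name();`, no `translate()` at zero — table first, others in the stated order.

table();
translate([0, 0, 738]) picture_frame();
translate([632, 1156, 0]) stool();
translate([1851, 266, 0]) stool();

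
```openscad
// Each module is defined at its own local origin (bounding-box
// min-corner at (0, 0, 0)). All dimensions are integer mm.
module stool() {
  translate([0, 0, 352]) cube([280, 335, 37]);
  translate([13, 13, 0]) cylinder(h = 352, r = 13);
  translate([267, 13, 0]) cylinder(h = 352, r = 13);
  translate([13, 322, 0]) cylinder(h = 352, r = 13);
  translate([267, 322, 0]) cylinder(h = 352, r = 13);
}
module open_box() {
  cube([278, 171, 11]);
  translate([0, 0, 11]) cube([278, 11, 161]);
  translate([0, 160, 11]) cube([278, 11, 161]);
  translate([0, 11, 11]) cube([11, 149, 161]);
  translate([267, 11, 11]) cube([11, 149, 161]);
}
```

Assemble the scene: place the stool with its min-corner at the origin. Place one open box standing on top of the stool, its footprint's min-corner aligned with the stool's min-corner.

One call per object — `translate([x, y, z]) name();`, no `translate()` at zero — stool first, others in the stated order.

stool();
translate([0, 0, 389]) open_box();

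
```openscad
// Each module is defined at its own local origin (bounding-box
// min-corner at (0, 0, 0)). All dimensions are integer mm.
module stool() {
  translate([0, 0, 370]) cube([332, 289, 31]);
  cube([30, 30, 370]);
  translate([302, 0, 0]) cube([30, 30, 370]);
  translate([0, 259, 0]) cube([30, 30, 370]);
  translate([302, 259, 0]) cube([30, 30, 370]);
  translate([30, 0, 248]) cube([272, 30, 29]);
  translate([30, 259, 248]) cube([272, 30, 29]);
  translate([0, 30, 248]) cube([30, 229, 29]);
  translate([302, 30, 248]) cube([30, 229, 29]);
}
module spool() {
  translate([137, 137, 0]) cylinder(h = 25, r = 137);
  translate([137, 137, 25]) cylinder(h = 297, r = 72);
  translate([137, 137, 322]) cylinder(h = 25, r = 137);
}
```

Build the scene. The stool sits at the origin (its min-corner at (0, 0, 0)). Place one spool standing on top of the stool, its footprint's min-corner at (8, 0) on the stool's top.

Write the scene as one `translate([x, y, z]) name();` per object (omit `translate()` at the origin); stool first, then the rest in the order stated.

stool();
translate([8, 0, 401]) spool();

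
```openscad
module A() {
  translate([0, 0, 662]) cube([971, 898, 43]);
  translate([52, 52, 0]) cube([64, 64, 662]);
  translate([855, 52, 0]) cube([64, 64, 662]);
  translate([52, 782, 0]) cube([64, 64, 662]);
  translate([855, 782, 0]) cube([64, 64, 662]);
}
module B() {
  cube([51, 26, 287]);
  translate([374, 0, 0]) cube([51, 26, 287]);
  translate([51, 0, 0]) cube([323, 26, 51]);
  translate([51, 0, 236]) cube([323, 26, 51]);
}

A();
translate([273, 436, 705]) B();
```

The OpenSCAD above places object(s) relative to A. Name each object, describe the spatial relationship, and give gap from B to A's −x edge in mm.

The picture frame's min-x is at 273; the table's min-x is 0; gap = 273 mm.

A is a table. B is a picture frame. The picture frame is on top of the table, centred. The gap from the picture frame to the table's −x edge is 273 mm.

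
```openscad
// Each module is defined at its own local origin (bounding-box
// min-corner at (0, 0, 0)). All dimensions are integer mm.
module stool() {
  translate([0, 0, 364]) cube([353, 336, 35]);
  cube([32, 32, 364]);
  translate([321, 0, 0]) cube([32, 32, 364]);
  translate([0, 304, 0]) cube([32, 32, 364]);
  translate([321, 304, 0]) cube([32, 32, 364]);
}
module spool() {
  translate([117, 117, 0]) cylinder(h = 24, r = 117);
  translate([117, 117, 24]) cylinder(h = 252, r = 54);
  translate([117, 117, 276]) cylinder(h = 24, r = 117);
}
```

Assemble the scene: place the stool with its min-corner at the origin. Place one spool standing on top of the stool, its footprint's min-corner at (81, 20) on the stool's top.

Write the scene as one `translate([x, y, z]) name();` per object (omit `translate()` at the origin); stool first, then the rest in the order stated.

stool();
translate([81, 20, 399]) spool();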